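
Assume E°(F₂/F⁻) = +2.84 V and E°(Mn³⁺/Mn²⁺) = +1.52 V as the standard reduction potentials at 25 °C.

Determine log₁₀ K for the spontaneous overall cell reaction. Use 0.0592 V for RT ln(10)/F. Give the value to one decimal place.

Cathode: F₂/F⁻; anode: Mn³⁺/Mn²⁺. E°cell = +1.32 V, n = 2.
log K = nE°cell / 0.0592 = (2)(+1.32) / 0.0592 = 44.6.

44.6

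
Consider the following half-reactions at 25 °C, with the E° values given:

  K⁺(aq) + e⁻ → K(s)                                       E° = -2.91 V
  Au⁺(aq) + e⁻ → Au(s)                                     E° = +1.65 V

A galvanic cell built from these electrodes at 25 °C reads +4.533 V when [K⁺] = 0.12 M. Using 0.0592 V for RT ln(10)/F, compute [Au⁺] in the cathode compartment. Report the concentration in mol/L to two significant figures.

0.042 M

Au⁺/Au is the cathode, K⁺/K the anode: E°cell = +4.56 V, n = 1.
Overall reaction: Au⁺(aq) + K(s) → Au(s) + K⁺(aq); Q = [K⁺]^1/[Au⁺]^1.
From E = E° − (0.0592/n) log Q: log Q = (E° − E)·n/0.0592 = (+4.56 − (+4.533))·1/0.0592 = 0.4561.
So 1·log[Au⁺] = 1·log(0.12) − log Q = -0.9208 − (0.4561) = -1.3769; [Au⁺] = 10^(-1.3769) ≈ 0.042 M.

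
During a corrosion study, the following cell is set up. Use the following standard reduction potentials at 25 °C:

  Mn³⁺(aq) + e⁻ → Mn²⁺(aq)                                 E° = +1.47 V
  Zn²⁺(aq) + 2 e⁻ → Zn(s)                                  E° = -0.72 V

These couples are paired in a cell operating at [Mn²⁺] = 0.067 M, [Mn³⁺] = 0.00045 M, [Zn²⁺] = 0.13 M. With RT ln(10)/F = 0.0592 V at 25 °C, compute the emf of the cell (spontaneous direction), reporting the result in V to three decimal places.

Mn³⁺/Mn²⁺ is the cathode (higher E°), Zn²⁺/Zn the anode: E°cell = +1.47 − (-0.72) = +2.19 V, n = 2.
Overall: 2 Mn³⁺(aq) + Zn(s) → 2 Mn²⁺(aq) + Zn²⁺(aq)
Q = [Mn²⁺]^2·[Zn²⁺] / ([Mn³⁺]^2); log Q = 3.460.
E = E° − (0.0592/n) log Q = +2.19 − (0.0592/2)(3.460) = +2.088 V.

+2.088 V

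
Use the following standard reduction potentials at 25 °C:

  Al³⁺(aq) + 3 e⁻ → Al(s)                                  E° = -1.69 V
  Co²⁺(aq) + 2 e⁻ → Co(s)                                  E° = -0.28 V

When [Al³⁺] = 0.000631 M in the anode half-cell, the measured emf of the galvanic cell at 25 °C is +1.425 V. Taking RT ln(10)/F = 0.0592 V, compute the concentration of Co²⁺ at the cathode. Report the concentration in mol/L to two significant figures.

Co²⁺/Co is the cathode, Al³⁺/Al the anode: E°cell = +1.41 V, n = 6.
Overall reaction: 3 Co²⁺(aq) + 2 Al(s) → 3 Co(s) + 2 Al³⁺(aq); Q = [Al³⁺]^2/[Co²⁺]^3.
From E = E° − (0.0592/n) log Q: log Q = (E° − E)·n/0.0592 = (+1.41 − (+1.425))·6/0.0592 = -1.5203.
So 3·log[Co²⁺] = 2·log(0.000631) − log Q = -6.3999 − (-1.5203) = -4.8796; log[Co²⁺] = -4.8796 / 3 = -1.6265; [Co²⁺] = 10^(-1.6265) ≈ 0.024 M.

0.024 M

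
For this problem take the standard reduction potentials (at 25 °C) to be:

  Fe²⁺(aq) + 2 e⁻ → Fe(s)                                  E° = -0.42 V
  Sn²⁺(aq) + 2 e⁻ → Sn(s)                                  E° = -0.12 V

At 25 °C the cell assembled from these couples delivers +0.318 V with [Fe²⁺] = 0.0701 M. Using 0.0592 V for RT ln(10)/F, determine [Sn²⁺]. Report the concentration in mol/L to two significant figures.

0.28 M

Sn²⁺/Sn is the cathode, Fe²⁺/Fe the anode: E°cell = +0.30 V, n = 2.
Overall reaction: Sn²⁺(aq) + Fe(s) → Sn(s) + Fe²⁺(aq); Q = [Fe²⁺]^1/[Sn²⁺]^1.
From E = E° − (0.0592/n) log Q: log Q = (E° − E)·n/0.0592 = (+0.30 − (+0.318))·2/0.0592 = -0.6081.
So 1·log[Sn²⁺] = 1·log(0.0701) − log Q = -1.1543 − (-0.6081) = -0.5462; [Sn²⁺] = 10^(-0.5462) ≈ 0.28 M.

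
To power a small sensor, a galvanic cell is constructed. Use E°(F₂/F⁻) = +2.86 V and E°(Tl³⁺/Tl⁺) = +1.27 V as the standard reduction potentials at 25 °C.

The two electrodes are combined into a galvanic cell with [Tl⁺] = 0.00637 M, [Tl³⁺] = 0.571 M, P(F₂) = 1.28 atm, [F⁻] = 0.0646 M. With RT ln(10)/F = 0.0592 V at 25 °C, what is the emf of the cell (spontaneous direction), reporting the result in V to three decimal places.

F₂/F⁻ is the cathode (higher E°), Tl³⁺/Tl⁺ the anode: E°cell = +2.86 − (+1.27) = +1.59 V, n = 2.
Overall: F₂(g) + Tl⁺(aq) → 2 F⁻(aq) + Tl³⁺(aq)
Q = [F⁻]^2·[Tl³⁺] / (P(F₂)·[Tl⁺]); log Q = -0.534.
E = E° − (0.0592/n) log Q = +1.59 − (0.0592/2)(-0.534) = +1.606 V.

+1.606 V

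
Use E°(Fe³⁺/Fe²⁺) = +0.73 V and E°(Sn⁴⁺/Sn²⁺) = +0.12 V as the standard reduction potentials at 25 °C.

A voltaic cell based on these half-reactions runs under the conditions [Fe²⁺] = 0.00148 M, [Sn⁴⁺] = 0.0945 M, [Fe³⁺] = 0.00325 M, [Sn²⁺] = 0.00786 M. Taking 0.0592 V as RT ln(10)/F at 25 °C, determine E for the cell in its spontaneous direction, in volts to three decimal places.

+0.598 V

Fe³⁺/Fe²⁺ is the cathode (higher E°), Sn⁴⁺/Sn²⁺ the anode: E°cell = +0.73 − (+0.12) = +0.61 V, n = 2.
Overall: 2 Fe³⁺(aq) + Sn²⁺(aq) → 2 Fe²⁺(aq) + Sn⁴⁺(aq)
Q = [Fe²⁺]^2·[Sn⁴⁺] / ([Fe³⁺]^2·[Sn²⁺]); log Q = 0.397.
E = E° − (0.0592/n) log Q = +0.61 − (0.0592/2)(0.397) = +0.598 V.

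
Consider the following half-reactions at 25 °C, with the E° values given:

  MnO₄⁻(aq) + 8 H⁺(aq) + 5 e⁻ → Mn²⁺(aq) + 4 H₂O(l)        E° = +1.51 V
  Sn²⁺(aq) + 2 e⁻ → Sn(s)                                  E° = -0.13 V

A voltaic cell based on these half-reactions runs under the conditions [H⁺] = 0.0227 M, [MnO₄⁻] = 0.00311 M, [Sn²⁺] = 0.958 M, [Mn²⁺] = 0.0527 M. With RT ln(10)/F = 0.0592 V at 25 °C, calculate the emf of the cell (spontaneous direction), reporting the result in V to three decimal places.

+1.470 V

MnO₄⁻/Mn²⁺ is the cathode (higher E°), Sn²⁺/Sn the anode: E°cell = +1.51 − (-0.13) = +1.64 V, n = 10.
Overall: 2 MnO₄⁻(aq) + 16 H⁺(aq) + 5 Sn(s) → 2 Mn²⁺(aq) + 8 H₂O(l) + 5 Sn²⁺(aq)
Q = [Mn²⁺]^2·[Sn²⁺]^5 / ([MnO₄⁻]^2·[H⁺]^16); log Q = 28.669.
E = E° − (0.0592/n) log Q = +1.64 − (0.0592/10)(28.669) = +1.470 V.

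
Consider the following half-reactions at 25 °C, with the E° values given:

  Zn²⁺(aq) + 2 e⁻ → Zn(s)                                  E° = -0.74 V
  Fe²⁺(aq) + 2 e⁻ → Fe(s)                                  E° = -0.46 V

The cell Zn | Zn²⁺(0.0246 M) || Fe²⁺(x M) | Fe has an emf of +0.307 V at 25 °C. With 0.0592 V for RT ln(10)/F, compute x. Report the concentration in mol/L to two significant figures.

0.20 M

Fe²⁺/Fe is the cathode, Zn²⁺/Zn the anode: E°cell = +0.28 V, n = 2.
Overall reaction: Fe²⁺(aq) + Zn(s) → Fe(s) + Zn²⁺(aq); Q = [Zn²⁺]^1/[Fe²⁺]^1.
From E = E° − (0.0592/n) log Q: log Q = (E° − E)·n/0.0592 = (+0.28 − (+0.307))·2/0.0592 = -0.9122.
So 1·log[Fe²⁺] = 1·log(0.0246) − log Q = -1.6091 − (-0.9122) = -0.6969; [Fe²⁺] = 10^(-0.6969) ≈ 0.20 M.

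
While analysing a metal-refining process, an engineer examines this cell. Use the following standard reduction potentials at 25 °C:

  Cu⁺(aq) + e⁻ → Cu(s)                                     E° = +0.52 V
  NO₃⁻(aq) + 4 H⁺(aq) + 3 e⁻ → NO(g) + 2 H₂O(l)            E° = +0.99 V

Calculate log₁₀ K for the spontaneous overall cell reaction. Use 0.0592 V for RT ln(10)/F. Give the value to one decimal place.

Cathode: NO₃⁻/NO; anode: Cu⁺/Cu. E°cell = +0.47 V, n = 3.
log K = nE°cell / 0.0592 = (3)(+0.47) / 0.0592 = 23.8.

23.8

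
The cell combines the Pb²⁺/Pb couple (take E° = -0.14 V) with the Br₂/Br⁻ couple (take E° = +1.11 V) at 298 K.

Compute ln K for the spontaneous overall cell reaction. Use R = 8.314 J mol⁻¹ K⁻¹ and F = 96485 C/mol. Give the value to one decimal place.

Cathode: Br₂/Br⁻; anode: Pb²⁺/Pb. E°cell = (+1.11) − (-0.14) = +1.25 V, with n = 2.
ΔG° = −nFE° = −RT ln K, so ln K = nFE°/(RT) = (2)(96485)(+1.25) / ((8.314)(298)) = 97.358.

97.4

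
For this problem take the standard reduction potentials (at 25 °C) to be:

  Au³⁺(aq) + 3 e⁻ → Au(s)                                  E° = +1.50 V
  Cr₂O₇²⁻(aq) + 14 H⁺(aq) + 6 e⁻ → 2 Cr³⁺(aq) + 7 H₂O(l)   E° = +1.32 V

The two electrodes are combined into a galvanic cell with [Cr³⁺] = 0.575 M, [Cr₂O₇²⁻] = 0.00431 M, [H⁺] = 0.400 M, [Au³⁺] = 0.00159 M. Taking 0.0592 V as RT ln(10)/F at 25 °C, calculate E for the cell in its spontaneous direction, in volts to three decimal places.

+0.198 V

Au³⁺/Au is the cathode (higher E°), Cr₂O₇²⁻/Cr³⁺ the anode: E°cell = +1.50 − (+1.32) = +0.18 V, n = 6.
Overall: 2 Au³⁺(aq) + 2 Cr³⁺(aq) + 7 H₂O(l) → 2 Au(s) + Cr₂O₇²⁻(aq) + 14 H⁺(aq)
Q = [Cr₂O₇²⁻]·[H⁺]^14 / ([Au³⁺]^2·[Cr³⁺]^2); log Q = -1.859.
E = E° − (0.0592/n) log Q = +0.18 − (0.0592/6)(-1.859) = +0.198 V.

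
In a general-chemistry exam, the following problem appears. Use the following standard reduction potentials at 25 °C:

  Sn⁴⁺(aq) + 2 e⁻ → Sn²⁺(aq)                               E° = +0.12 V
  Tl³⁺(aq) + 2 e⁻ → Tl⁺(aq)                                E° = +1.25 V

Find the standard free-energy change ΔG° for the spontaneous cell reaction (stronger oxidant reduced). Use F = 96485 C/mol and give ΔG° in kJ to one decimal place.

Tl³⁺/Tl⁺ (E° = +1.25 V) is the cathode; Sn⁴⁺/Sn²⁺ (E° = +0.12 V) is the anode, so E°cell = +1.13 V.
Balancing electrons gives n = 2 (lcm of 2 and 2).
ΔG° = −nFE° = −(2)(96485)(+1.13) = -218,056 J = -218.1 kJ.

-218.1 kJ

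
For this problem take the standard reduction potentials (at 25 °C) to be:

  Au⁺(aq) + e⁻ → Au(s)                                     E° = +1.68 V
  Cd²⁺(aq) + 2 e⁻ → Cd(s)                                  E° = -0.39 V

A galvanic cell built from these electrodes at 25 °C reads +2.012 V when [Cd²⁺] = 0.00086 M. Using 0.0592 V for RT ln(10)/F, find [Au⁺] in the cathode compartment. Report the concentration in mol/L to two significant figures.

Au⁺/Au is the cathode, Cd²⁺/Cd the anode: E°cell = +2.07 V, n = 2.
Overall reaction: 2 Au⁺(aq) + Cd(s) → 2 Au(s) + Cd²⁺(aq); Q = [Cd²⁺]^1/[Au⁺]^2.
From E = E° − (0.0592/n) log Q: log Q = (E° − E)·n/0.0592 = (+2.07 − (+2.012))·2/0.0592 = 1.9595.
So 2·log[Au⁺] = 1·log(0.00086) − log Q = -3.0655 − (1.9595) = -5.0250; log[Au⁺] = -5.0250 / 2 = -2.5125; [Au⁺] = 10^(-2.5125) ≈ 0.0031 M.

0.0031 M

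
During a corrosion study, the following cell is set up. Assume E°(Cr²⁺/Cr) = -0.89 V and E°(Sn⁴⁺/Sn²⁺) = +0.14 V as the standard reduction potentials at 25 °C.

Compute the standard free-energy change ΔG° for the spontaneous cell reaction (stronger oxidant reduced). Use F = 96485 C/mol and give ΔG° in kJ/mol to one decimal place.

-198.8 kJ/mol

Sn⁴⁺/Sn²⁺ (E° = +0.14 V) is the cathode; Cr²⁺/Cr (E° = -0.89 V) is the anode, so E°cell = +1.03 V.
Balancing electrons gives n = 2 (lcm of 2 and 2).
ΔG° = −nFE° = −(2)(96485)(+1.03) = -198,759 J = -198.8 kJ/mol.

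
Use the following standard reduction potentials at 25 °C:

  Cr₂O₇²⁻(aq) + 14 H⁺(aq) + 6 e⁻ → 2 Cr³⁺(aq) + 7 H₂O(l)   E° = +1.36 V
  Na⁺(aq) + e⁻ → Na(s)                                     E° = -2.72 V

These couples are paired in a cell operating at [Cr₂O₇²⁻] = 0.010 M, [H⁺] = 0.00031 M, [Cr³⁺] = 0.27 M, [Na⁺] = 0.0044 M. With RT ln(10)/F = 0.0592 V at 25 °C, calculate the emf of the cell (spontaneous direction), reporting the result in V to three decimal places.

+3.726 V

Cr₂O₇²⁻/Cr³⁺ is the cathode (higher E°), Na⁺/Na the anode: E°cell = +1.36 − (-2.72) = +4.08 V, n = 6.
Overall: Cr₂O₇²⁻(aq) + 14 H⁺(aq) + 6 Na(s) → 2 Cr³⁺(aq) + 7 H₂O(l) + 6 Na⁺(aq)
Q = [Cr³⁺]^2·[Na⁺]^6 / ([Cr₂O₇²⁻]·[H⁺]^14); log Q = 35.844.
E = E° − (0.0592/n) log Q = +4.08 − (0.0592/6)(35.844) = +3.726 V.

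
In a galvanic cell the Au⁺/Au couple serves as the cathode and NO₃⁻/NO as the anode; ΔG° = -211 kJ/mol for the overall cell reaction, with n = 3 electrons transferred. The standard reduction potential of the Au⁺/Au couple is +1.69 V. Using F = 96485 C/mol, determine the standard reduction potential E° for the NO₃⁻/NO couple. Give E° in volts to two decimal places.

E°cell = −ΔG°/(nF) = −(-211×10³)/((3)(96485)) = +0.729 V.
Since Au⁺/Au is the cathode and NO₃⁻/NO the anode, E°cell = E°(Au⁺/Au) − E°(NO₃⁻/NO).
So E°(NO₃⁻/NO) = E°(Au⁺/Au) − E°cell = (+1.69) − (+0.729) = +0.96 V.

+0.96 V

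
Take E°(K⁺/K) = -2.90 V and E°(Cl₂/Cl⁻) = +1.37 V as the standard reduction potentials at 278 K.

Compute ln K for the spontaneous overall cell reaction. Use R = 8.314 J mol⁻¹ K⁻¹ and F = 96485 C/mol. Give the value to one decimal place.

Cathode: Cl₂/Cl⁻; anode: K⁺/K. E°cell = (+1.37) − (-2.90) = +4.27 V, with n = 2.
ΔG° = −nFE° = −RT ln K, so ln K = nFE°/(RT) = (2)(96485)(+4.27) / ((8.314)(278)) = 356.503.

356.5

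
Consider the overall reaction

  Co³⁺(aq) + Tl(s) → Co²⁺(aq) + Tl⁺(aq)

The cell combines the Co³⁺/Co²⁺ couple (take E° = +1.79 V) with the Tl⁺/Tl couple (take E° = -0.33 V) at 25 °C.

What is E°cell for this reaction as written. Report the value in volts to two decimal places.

The Co³⁺/Co²⁺ couple has the higher reduction potential, so it is the cathode; Tl⁺/Tl is oxidised at the anode.
E°cell = E°(cathode) − E°(anode) = (+1.79) − (-0.33) = +2.12 V.

+2.12 V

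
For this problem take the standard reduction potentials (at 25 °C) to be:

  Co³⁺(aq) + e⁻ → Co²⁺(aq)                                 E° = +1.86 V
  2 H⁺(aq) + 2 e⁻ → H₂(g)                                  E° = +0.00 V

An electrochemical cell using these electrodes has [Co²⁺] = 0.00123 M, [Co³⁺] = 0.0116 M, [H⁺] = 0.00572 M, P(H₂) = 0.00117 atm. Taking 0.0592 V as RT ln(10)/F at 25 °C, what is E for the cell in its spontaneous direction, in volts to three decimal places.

Co³⁺/Co²⁺ is the cathode (higher E°), H⁺/H₂ the anode: E°cell = +1.86 − (+0.00) = +1.86 V, n = 2.
Overall: 2 Co³⁺(aq) + H₂(g) → 2 Co²⁺(aq) + 2 H⁺(aq)
Q = [Co²⁺]^2·[H⁺]^2 / ([Co³⁺]^2·P(H₂)); log Q = -3.502.
E = E° − (0.0592/n) log Q = +1.86 − (0.0592/2)(-3.502) = +1.964 V.

+1.964 V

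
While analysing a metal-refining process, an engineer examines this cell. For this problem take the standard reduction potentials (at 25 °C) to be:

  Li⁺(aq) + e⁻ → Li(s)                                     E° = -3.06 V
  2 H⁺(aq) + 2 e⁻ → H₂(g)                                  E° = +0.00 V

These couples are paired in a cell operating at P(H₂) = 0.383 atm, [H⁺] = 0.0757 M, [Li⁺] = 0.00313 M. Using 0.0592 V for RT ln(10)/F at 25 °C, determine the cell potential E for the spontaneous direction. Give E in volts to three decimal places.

H⁺/H₂ is the cathode (higher E°), Li⁺/Li the anode: E°cell = +0.00 − (-3.06) = +3.06 V, n = 2.
Overall: 2 H⁺(aq) + 2 Li(s) → H₂(g) + 2 Li⁺(aq)
Q = P(H₂)·[Li⁺]^2 / ([H⁺]^2); log Q = -3.184.
E = E° − (0.0592/n) log Q = +3.06 − (0.0592/2)(-3.184) = +3.154 V.

+3.154 V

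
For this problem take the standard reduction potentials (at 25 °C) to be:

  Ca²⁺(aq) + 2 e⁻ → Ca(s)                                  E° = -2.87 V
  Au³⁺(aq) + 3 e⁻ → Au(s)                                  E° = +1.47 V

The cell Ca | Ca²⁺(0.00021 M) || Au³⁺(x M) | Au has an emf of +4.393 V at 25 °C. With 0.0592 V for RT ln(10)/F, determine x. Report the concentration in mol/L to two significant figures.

0.0015 M

Au³⁺/Au is the cathode, Ca²⁺/Ca the anode: E°cell = +4.34 V, n = 6.
Overall reaction: 2 Au³⁺(aq) + 3 Ca(s) → 2 Au(s) + 3 Ca²⁺(aq); Q = [Ca²⁺]^3/[Au³⁺]^2.
From E = E° − (0.0592/n) log Q: log Q = (E° − E)·n/0.0592 = (+4.34 − (+4.393))·6/0.0592 = -5.3716.
So 2·log[Au³⁺] = 3·log(0.00021) − log Q = -11.0333 − (-5.3716) = -5.6617; log[Au³⁺] = -5.6617 / 2 = -2.8308; [Au³⁺] = 10^(-2.8308) ≈ 0.0015 M.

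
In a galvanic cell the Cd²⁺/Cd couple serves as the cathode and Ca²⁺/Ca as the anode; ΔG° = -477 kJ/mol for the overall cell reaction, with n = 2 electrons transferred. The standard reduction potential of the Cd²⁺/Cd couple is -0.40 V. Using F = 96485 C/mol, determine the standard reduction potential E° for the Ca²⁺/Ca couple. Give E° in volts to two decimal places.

E°cell = −ΔG°/(nF) = −(-477×10³)/((2)(96485)) = +2.472 V.
Since Cd²⁺/Cd is the cathode and Ca²⁺/Ca the anode, E°cell = E°(Cd²⁺/Cd) − E°(Ca²⁺/Ca).
So E°(Ca²⁺/Ca) = E°(Cd²⁺/Cd) − E°cell = (-0.40) − (+2.472) = -2.87 V.

-2.87 V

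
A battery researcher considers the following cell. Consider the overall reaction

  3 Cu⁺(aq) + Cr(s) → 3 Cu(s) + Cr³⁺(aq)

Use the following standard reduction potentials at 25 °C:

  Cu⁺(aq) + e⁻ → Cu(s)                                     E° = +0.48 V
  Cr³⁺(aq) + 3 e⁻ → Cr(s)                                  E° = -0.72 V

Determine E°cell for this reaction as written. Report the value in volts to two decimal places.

+1.20 V

The Cu⁺/Cu couple has the higher reduction potential, so it is the cathode; Cr³⁺/Cr is oxidised at the anode.
E°cell = E°(cathode) − E°(anode) = (+0.48) − (-0.72) = +1.20 V.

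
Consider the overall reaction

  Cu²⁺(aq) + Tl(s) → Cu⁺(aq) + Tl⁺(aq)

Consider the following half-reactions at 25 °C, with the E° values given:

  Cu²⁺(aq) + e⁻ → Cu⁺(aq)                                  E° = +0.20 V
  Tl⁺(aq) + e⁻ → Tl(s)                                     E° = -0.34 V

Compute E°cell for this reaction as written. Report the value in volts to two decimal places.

+0.54 V

The Cu²⁺/Cu⁺ couple has the higher reduction potential, so it is the cathode; Tl⁺/Tl is oxidised at the anode.
E°cell = E°(cathode) − E°(anode) = (+0.20) − (-0.34) = +0.54 V.
Since E°cell > 0, the reaction is spontaneous under standard conditions.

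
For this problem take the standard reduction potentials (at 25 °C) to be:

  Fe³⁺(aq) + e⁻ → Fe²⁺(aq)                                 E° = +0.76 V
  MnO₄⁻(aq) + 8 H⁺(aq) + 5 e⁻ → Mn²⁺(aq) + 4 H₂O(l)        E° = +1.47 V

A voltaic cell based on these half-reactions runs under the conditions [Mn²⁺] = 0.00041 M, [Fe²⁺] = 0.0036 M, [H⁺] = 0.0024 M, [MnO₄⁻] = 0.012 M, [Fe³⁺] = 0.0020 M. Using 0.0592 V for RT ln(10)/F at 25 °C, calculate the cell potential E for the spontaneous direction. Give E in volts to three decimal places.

MnO₄⁻/Mn²⁺ is the cathode (higher E°), Fe³⁺/Fe²⁺ the anode: E°cell = +1.47 − (+0.76) = +0.71 V, n = 5.
Overall: MnO₄⁻(aq) + 8 H⁺(aq) + 5 Fe²⁺(aq) → Mn²⁺(aq) + 4 H₂O(l) + 5 Fe³⁺(aq)
Q = [Mn²⁺]·[Fe³⁺]^5 / ([MnO₄⁻]·[H⁺]^8·[Fe²⁺]^5); log Q = 18.216.
E = E° − (0.0592/n) log Q = +0.71 − (0.0592/5)(18.216) = +0.494 V.

+0.494 V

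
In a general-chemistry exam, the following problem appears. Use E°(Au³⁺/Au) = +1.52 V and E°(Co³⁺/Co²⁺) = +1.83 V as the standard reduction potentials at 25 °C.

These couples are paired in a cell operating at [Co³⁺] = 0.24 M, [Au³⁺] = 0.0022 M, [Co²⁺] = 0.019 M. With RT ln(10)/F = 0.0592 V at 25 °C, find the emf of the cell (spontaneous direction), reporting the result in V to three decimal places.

+0.428 V

Co³⁺/Co²⁺ is the cathode (higher E°), Au³⁺/Au the anode: E°cell = +1.83 − (+1.52) = +0.31 V, n = 3.
Overall: 3 Co³⁺(aq) + Au(s) → 3 Co²⁺(aq) + Au³⁺(aq)
Q = [Co²⁺]^3·[Au³⁺] / ([Co³⁺]^3); log Q = -5.962.
E = E° − (0.0592/n) log Q = +0.31 − (0.0592/3)(-5.962) = +0.428 V.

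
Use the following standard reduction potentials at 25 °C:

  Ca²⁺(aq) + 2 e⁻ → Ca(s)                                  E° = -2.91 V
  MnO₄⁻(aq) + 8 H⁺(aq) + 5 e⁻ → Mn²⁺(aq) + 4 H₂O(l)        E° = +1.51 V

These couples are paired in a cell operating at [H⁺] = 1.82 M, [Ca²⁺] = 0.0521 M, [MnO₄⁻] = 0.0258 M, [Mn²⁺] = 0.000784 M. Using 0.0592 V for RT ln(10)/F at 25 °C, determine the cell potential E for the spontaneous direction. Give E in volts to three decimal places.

+4.501 V

MnO₄⁻/Mn²⁺ is the cathode (higher E°), Ca²⁺/Ca the anode: E°cell = +1.51 − (-2.91) = +4.42 V, n = 10.
Overall: 2 MnO₄⁻(aq) + 16 H⁺(aq) + 5 Ca(s) → 2 Mn²⁺(aq) + 8 H₂O(l) + 5 Ca²⁺(aq)
Q = [Mn²⁺]^2·[Ca²⁺]^5 / ([MnO₄⁻]^2·[H⁺]^16); log Q = -13.612.
E = E° − (0.0592/n) log Q = +4.42 − (0.0592/10)(-13.612) = +4.501 V.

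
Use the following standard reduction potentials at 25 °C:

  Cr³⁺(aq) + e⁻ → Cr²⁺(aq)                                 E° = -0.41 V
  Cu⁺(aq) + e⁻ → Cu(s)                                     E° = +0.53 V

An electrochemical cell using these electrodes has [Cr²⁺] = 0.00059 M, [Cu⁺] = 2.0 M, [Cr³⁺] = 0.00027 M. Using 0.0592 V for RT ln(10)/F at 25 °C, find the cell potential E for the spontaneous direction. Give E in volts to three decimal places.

+0.978 V

Cu⁺/Cu is the cathode (higher E°), Cr³⁺/Cr²⁺ the anode: E°cell = +0.53 − (-0.41) = +0.94 V, n = 1.
Overall: Cu⁺(aq) + Cr²⁺(aq) → Cu(s) + Cr³⁺(aq)
Q = [Cr³⁺] / ([Cu⁺]·[Cr²⁺]); log Q = -0.641.
E = E° − (0.0592/n) log Q = +0.94 − (0.0592/1)(-0.641) = +0.978 V.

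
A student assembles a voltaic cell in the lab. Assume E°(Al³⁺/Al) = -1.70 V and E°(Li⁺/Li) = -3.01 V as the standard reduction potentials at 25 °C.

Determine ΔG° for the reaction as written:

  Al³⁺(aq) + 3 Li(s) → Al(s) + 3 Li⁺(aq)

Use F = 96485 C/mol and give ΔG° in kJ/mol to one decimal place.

-379.2 kJ/mol

As written, Al³⁺/Al is reduced (cathode) and Li⁺/Li is oxidised (anode), so E°cell = (-1.70) − (-3.01) = +1.31 V.
Balancing electrons gives n = 3.
ΔG° = −nFE° = −(3)(96485)(+1.31) = -379,186 J = -379.2 kJ/mol.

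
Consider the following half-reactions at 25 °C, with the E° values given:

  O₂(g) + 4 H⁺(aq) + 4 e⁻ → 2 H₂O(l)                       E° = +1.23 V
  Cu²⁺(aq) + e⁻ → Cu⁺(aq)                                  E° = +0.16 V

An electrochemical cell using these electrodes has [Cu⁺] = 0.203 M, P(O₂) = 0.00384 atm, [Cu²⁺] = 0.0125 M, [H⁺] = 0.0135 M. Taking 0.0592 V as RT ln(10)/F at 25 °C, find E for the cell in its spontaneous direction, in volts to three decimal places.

O₂/H₂O is the cathode (higher E°), Cu²⁺/Cu⁺ the anode: E°cell = +1.23 − (+0.16) = +1.07 V, n = 4.
Overall: O₂(g) + 4 H⁺(aq) + 4 Cu⁺(aq) → 2 H₂O(l) + 4 Cu²⁺(aq)
Q = [Cu²⁺]^4 / (P(O₂)·[H⁺]^4·[Cu⁺]^4); log Q = 5.052.
E = E° − (0.0592/n) log Q = +1.07 − (0.0592/4)(5.052) = +0.995 V.

+0.995 V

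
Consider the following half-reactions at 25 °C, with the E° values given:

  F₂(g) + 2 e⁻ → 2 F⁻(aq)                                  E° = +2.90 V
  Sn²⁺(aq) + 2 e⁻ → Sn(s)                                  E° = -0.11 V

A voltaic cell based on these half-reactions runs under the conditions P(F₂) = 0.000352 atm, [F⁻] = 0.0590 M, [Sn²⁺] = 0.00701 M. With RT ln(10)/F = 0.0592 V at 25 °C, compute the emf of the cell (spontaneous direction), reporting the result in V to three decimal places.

+3.044 V

F₂/F⁻ is the cathode (higher E°), Sn²⁺/Sn the anode: E°cell = +2.90 − (-0.11) = +3.01 V, n = 2.
Overall: F₂(g) + Sn(s) → 2 F⁻(aq) + Sn²⁺(aq)
Q = [F⁻]^2·[Sn²⁺] / (P(F₂)); log Q = -1.159.
E = E° − (0.0592/n) log Q = +3.01 − (0.0592/2)(-1.159) = +3.044 V.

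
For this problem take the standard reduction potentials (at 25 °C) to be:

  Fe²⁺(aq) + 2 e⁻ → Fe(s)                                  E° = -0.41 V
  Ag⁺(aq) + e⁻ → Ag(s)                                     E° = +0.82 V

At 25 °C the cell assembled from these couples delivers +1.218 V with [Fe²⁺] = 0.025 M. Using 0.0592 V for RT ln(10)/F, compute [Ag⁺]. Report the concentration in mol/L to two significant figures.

Ag⁺/Ag is the cathode, Fe²⁺/Fe the anode: E°cell = +1.23 V, n = 2.
Overall reaction: 2 Ag⁺(aq) + Fe(s) → 2 Ag(s) + Fe²⁺(aq); Q = [Fe²⁺]^1/[Ag⁺]^2.
From E = E° − (0.0592/n) log Q: log Q = (E° − E)·n/0.0592 = (+1.23 − (+1.218))·2/0.0592 = 0.4054.
So 2·log[Ag⁺] = 1·log(0.025) − log Q = -1.6021 − (0.4054) = -2.0075; log[Ag⁺] = -2.0075 / 2 = -1.0037; [Ag⁺] = 10^(-1.0037) ≈ 0.099 M.

0.099 M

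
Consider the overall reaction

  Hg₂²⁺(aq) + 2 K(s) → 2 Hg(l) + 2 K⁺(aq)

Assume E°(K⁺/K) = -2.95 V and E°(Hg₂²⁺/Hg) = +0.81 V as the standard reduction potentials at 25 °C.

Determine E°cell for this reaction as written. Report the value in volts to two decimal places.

+3.76 V

The Hg₂²⁺/Hg couple has the higher reduction potential, so it is the cathode; K⁺/K is oxidised at the anode.
E°cell = E°(cathode) − E°(anode) = (+0.81) − (-2.95) = +3.76 V.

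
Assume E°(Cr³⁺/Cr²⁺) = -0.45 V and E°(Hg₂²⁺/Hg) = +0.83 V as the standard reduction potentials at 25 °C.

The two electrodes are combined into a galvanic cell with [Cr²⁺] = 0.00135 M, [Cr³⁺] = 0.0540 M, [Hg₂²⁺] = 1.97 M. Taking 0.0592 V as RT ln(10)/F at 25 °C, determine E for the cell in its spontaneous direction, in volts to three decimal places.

Hg₂²⁺/Hg is the cathode (higher E°), Cr³⁺/Cr²⁺ the anode: E°cell = +0.83 − (-0.45) = +1.28 V, n = 2.
Overall: Hg₂²⁺(aq) + 2 Cr²⁺(aq) → 2 Hg(l) + 2 Cr³⁺(aq)
Q = [Cr³⁺]^2 / ([Hg₂²⁺]·[Cr²⁺]^2); log Q = 2.910.
E = E° − (0.0592/n) log Q = +1.28 − (0.0592/2)(2.910) = +1.194 V.

+1.194 V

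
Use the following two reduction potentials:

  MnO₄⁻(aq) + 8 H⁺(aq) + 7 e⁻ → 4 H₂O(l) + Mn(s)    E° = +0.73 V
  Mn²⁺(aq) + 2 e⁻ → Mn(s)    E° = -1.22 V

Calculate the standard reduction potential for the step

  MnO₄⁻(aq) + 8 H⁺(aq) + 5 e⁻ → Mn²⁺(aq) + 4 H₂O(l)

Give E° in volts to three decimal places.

+1.510 V

Sequential free energies add, so n₃E°₃ = n₁E°₁ + n₂E°₂.
With n₃ = 7, and the known step contributing 2×(-1.22) V, the unknown satisfies 5·E° = 7×(+0.73) − 2×(-1.22) = +7.550.
E° = +7.550 / 5 = +1.510 V.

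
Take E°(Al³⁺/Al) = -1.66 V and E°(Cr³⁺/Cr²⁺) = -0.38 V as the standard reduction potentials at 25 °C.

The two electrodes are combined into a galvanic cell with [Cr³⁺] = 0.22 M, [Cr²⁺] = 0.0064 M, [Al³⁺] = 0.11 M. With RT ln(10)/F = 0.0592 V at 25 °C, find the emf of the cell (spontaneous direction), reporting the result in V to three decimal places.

Cr³⁺/Cr²⁺ is the cathode (higher E°), Al³⁺/Al the anode: E°cell = -0.38 − (-1.66) = +1.28 V, n = 3.
Overall: 3 Cr³⁺(aq) + Al(s) → 3 Cr²⁺(aq) + Al³⁺(aq)
Q = [Cr²⁺]^3·[Al³⁺] / ([Cr³⁺]^3); log Q = -5.567.
E = E° − (0.0592/n) log Q = +1.28 − (0.0592/3)(-5.567) = +1.390 V.

+1.390 V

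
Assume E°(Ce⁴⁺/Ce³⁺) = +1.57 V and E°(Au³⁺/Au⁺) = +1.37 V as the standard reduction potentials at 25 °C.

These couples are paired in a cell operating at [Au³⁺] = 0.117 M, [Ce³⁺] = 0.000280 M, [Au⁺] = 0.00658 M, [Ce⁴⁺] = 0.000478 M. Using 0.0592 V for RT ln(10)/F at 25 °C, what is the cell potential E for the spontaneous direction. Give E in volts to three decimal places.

+0.177 V

Ce⁴⁺/Ce³⁺ is the cathode (higher E°), Au³⁺/Au⁺ the anode: E°cell = +1.57 − (+1.37) = +0.20 V, n = 2.
Overall: 2 Ce⁴⁺(aq) + Au⁺(aq) → 2 Ce³⁺(aq) + Au³⁺(aq)
Q = [Ce³⁺]^2·[Au³⁺] / ([Ce⁴⁺]^2·[Au⁺]); log Q = 0.785.
E = E° − (0.0592/n) log Q = +0.20 − (0.0592/2)(0.785) = +0.177 V.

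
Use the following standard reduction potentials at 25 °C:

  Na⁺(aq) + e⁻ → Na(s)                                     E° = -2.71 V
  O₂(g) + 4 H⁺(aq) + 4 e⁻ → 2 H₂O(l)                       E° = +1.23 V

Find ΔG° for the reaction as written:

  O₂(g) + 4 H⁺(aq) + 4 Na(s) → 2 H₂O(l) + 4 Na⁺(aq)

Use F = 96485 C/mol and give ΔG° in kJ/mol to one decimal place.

As written, O₂/H₂O is reduced (cathode) and Na⁺/Na is oxidised (anode), so E°cell = (+1.23) − (-2.71) = +3.94 V.
Balancing electrons gives n = 4.
ΔG° = −nFE° = −(4)(96485)(+3.94) = -1,520,604 J = -1520.6 kJ/mol.

-1520.6 kJ/mol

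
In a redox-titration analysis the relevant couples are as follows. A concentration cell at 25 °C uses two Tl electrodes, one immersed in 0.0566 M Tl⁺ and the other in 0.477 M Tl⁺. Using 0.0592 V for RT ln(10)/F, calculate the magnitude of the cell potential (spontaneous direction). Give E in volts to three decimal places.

+0.055 V

For a concentration cell E°cell = 0. The 0.477 M side is the cathode (reduction is favoured where [Tl⁺] is higher).
With n = 1, E = −(0.0592/1) log([Tl⁺]ₐₙ/[Tl⁺]꜀ₐₜ) = −(0.0592/1) log(0.0566/0.477) = −(0.0592/1)(-0.926) = +0.055 V.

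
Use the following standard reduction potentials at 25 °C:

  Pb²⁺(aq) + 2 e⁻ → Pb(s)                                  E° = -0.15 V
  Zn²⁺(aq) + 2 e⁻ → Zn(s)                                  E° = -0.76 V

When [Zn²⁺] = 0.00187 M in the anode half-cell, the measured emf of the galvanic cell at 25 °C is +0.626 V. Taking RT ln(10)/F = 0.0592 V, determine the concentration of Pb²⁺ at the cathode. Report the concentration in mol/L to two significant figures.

Pb²⁺/Pb is the cathode, Zn²⁺/Zn the anode: E°cell = +0.61 V, n = 2.
Overall reaction: Pb²⁺(aq) + Zn(s) → Pb(s) + Zn²⁺(aq); Q = [Zn²⁺]^1/[Pb²⁺]^1.
From E = E° − (0.0592/n) log Q: log Q = (E° − E)·n/0.0592 = (+0.61 − (+0.626))·2/0.0592 = -0.5405.
So 1·log[Pb²⁺] = 1·log(0.00187) − log Q = -2.7282 − (-0.5405) = -2.1877; [Pb²⁺] = 10^(-2.1877) ≈ 0.0065 M.

0.0065 M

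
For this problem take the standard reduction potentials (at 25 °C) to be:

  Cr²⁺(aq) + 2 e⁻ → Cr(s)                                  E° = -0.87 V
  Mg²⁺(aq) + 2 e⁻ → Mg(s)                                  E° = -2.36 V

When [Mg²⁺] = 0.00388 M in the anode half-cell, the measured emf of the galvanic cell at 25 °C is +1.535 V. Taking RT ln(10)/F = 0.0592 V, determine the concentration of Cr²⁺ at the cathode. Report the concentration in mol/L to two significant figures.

0.13 M

Cr²⁺/Cr is the cathode, Mg²⁺/Mg the anode: E°cell = +1.49 V, n = 2.
Overall reaction: Cr²⁺(aq) + Mg(s) → Cr(s) + Mg²⁺(aq); Q = [Mg²⁺]^1/[Cr²⁺]^1.
From E = E° − (0.0592/n) log Q: log Q = (E° − E)·n/0.0592 = (+1.49 − (+1.535))·2/0.0592 = -1.5203.
So 1·log[Cr²⁺] = 1·log(0.00388) − log Q = -2.4112 − (-1.5203) = -0.8909; [Cr²⁺] = 10^(-0.8909) ≈ 0.13 M.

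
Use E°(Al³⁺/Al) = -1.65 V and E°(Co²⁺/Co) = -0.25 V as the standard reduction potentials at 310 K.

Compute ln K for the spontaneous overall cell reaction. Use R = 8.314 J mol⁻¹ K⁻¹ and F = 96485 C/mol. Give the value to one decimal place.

Cathode: Co²⁺/Co; anode: Al³⁺/Al. E°cell = (-0.25) − (-1.65) = +1.40 V, with n = 6.
ΔG° = −nFE° = −RT ln K, so ln K = nFE°/(RT) = (6)(96485)(+1.40) / ((8.314)(310)) = 314.461.

314.5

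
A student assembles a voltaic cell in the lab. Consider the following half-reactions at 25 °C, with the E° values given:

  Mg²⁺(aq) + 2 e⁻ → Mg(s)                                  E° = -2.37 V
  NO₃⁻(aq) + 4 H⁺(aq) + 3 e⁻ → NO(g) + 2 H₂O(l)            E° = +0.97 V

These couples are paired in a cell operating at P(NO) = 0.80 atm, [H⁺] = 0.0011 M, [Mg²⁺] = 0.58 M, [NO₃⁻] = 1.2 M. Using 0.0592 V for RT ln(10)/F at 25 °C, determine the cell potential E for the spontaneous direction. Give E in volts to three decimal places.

NO₃⁻/NO is the cathode (higher E°), Mg²⁺/Mg the anode: E°cell = +0.97 − (-2.37) = +3.34 V, n = 6.
Overall: 2 NO₃⁻(aq) + 8 H⁺(aq) + 3 Mg(s) → 2 NO(g) + 4 H₂O(l) + 3 Mg²⁺(aq)
Q = P(NO)^2·[Mg²⁺]^3 / ([NO₃⁻]^2·[H⁺]^8); log Q = 22.607.
E = E° − (0.0592/n) log Q = +3.34 − (0.0592/6)(22.607) = +3.117 V.

+3.117 V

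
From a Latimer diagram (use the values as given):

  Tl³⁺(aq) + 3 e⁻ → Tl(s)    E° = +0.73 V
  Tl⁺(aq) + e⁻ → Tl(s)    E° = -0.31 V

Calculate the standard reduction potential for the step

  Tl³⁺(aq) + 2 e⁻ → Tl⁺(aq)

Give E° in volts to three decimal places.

Sequential free energies add, so n₃E°₃ = n₁E°₁ + n₂E°₂.
With n₃ = 3, and the known step contributing 1×(-0.31) V, the unknown satisfies 2·E° = 3×(+0.73) − 1×(-0.31) = +2.500.
E° = +2.500 / 2 = +1.250 V.

+1.250 V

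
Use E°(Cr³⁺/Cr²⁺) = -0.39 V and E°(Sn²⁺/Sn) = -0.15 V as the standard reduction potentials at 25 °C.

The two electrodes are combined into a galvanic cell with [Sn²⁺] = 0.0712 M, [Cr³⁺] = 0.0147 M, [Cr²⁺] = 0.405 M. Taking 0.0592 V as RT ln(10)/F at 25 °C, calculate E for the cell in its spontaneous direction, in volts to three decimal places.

Sn²⁺/Sn is the cathode (higher E°), Cr³⁺/Cr²⁺ the anode: E°cell = -0.15 − (-0.39) = +0.24 V, n = 2.
Overall: Sn²⁺(aq) + 2 Cr²⁺(aq) → Sn(s) + 2 Cr³⁺(aq)
Q = [Cr³⁺]^2 / ([Sn²⁺]·[Cr²⁺]^2); log Q = -1.733.
E = E° − (0.0592/n) log Q = +0.24 − (0.0592/2)(-1.733) = +0.291 V.

+0.291 V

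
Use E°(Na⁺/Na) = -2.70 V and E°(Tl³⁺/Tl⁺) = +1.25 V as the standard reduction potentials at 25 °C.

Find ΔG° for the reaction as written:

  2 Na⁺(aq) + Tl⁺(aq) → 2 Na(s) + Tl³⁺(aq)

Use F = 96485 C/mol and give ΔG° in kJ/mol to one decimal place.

As written, Na⁺/Na is reduced (cathode) and Tl³⁺/Tl⁺ is oxidised (anode), so E°cell = (-2.70) − (+1.25) = -3.95 V.
Balancing electrons gives n = 2.
ΔG° = −nFE° = −(2)(96485)(-3.95) = 762,232 J = +762.2 kJ/mol.

+762.2 kJ/mol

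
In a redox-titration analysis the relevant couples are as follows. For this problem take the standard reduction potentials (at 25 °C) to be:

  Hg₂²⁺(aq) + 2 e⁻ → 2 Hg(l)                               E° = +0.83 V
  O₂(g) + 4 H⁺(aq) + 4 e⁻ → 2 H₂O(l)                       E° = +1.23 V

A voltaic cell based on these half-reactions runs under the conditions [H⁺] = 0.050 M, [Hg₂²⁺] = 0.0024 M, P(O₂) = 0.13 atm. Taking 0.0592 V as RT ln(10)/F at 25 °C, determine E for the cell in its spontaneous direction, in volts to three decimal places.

+0.387 V

O₂/H₂O is the cathode (higher E°), Hg₂²⁺/Hg the anode: E°cell = +1.23 − (+0.83) = +0.40 V, n = 4.
Overall: O₂(g) + 4 H⁺(aq) + 4 Hg(l) → 2 H₂O(l) + 2 Hg₂²⁺(aq)
Q = [Hg₂²⁺]^2 / (P(O₂)·[H⁺]^4); log Q = 0.851.
E = E° − (0.0592/n) log Q = +0.40 − (0.0592/4)(0.851) = +0.387 V.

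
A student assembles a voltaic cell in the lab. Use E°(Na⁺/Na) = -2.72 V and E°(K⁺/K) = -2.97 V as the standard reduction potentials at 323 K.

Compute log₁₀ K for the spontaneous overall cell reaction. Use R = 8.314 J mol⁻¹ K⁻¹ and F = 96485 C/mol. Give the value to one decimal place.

3.9

Cathode: Na⁺/Na; anode: K⁺/K. E°cell = (-2.72) − (-2.97) = +0.25 V, with n = 1.
ΔG° = −nFE° = −RT ln K, so ln K = nFE°/(RT) = (1)(96485)(+0.25) / ((8.314)(323)) = 8.982.
log₁₀ K = 8.982 / ln 10 = 3.9.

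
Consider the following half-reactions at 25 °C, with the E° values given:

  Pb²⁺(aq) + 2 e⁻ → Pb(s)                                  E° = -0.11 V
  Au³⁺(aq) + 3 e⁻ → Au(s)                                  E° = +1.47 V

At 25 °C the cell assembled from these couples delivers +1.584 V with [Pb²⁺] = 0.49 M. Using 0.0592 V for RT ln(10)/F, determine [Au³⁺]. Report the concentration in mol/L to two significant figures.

0.55 M

Au³⁺/Au is the cathode, Pb²⁺/Pb the anode: E°cell = +1.58 V, n = 6.
Overall reaction: 2 Au³⁺(aq) + 3 Pb(s) → 2 Au(s) + 3 Pb²⁺(aq); Q = [Pb²⁺]^3/[Au³⁺]^2.
From E = E° − (0.0592/n) log Q: log Q = (E° − E)·n/0.0592 = (+1.58 − (+1.584))·6/0.0592 = -0.4054.
So 2·log[Au³⁺] = 3·log(0.49) − log Q = -0.9294 − (-0.4054) = -0.5240; log[Au³⁺] = -0.5240 / 2 = -0.2620; [Au³⁺] = 10^(-0.2620) ≈ 0.55 M.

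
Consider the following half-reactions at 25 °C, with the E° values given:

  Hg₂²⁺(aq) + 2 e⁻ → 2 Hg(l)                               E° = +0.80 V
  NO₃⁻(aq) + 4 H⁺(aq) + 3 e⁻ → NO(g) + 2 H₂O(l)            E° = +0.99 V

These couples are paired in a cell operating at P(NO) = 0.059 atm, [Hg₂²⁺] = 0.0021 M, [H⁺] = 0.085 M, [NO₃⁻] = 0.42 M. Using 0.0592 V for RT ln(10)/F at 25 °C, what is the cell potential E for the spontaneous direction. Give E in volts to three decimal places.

NO₃⁻/NO is the cathode (higher E°), Hg₂²⁺/Hg the anode: E°cell = +0.99 − (+0.80) = +0.19 V, n = 6.
Overall: 2 NO₃⁻(aq) + 8 H⁺(aq) + 6 Hg(l) → 2 NO(g) + 4 H₂O(l) + 3 Hg₂²⁺(aq)
Q = P(NO)^2·[Hg₂²⁺]^3 / ([NO₃⁻]^2·[H⁺]^8); log Q = -1.173.
E = E° − (0.0592/n) log Q = +0.19 − (0.0592/6)(-1.173) = +0.202 V.

+0.202 V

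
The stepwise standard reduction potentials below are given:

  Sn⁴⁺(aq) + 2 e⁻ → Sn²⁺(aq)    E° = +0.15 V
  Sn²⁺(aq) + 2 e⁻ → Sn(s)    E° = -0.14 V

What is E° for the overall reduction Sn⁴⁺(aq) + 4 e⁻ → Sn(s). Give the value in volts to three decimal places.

Adding the free-energy changes (−nFE°) of the two steps gives −n₃FE°₃ = −n₁FE°₁ − n₂FE°₂.
E°₃ = (2×+0.15 + 2×-0.14) / 4 = (+0.020) / 4 = +0.005 V.

+0.005 V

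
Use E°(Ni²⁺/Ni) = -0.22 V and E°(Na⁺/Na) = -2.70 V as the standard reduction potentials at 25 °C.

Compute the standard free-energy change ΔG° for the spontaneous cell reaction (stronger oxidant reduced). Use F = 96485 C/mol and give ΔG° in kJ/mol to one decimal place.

Ni²⁺/Ni (E° = -0.22 V) is the cathode; Na⁺/Na (E° = -2.70 V) is the anode, so E°cell = +2.48 V.
Balancing electrons gives n = 2 (lcm of 2 and 1).
ΔG° = −nFE° = −(2)(96485)(+2.48) = -478,566 J = -478.6 kJ/mol.

-478.6 kJ/mol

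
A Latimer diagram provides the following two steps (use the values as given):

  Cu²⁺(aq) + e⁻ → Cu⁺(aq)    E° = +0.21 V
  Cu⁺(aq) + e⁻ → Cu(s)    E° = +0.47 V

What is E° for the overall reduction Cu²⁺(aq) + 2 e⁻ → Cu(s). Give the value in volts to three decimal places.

+0.340 V

Since ΔG° = −nFE° is additive over sequential reductions, n₃E°₃ = n₁E°₁ + n₂E°₂.
E°₃ = (1×+0.21 + 1×+0.47) / 2 = (+0.680) / 2 = +0.340 V.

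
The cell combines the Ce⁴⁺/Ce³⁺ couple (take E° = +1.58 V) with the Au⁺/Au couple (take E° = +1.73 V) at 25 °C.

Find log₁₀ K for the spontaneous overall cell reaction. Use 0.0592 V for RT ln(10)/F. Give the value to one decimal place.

Cathode: Au⁺/Au; anode: Ce⁴⁺/Ce³⁺. E°cell = +0.15 V, n = 1.
log K = nE°cell / 0.0592 = (1)(+0.15) / 0.0592 = 2.5.

2.5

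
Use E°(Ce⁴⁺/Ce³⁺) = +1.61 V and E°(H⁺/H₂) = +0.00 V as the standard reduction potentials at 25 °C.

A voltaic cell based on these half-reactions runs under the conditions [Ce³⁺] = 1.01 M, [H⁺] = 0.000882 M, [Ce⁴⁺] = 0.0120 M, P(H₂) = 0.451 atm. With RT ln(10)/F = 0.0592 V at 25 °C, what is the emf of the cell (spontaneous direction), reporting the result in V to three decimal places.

Ce⁴⁺/Ce³⁺ is the cathode (higher E°), H⁺/H₂ the anode: E°cell = +1.61 − (+0.00) = +1.61 V, n = 2.
Overall: 2 Ce⁴⁺(aq) + H₂(g) → 2 Ce³⁺(aq) + 2 H⁺(aq)
Q = [Ce³⁺]^2·[H⁺]^2 / ([Ce⁴⁺]^2·P(H₂)); log Q = -1.913.
E = E° − (0.0592/n) log Q = +1.61 − (0.0592/2)(-1.913) = +1.667 V.

+1.667 V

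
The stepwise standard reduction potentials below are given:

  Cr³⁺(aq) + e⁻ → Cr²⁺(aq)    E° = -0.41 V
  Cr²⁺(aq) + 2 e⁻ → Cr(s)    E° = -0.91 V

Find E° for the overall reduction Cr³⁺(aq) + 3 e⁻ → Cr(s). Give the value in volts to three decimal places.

-0.743 V

Adding the free-energy changes (−nFE°) of the two steps gives −n₃FE°₃ = −n₁FE°₁ − n₂FE°₂.
E°₃ = (1×-0.41 + 2×-0.91) / 3 = (-2.230) / 3 = -0.743 V.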